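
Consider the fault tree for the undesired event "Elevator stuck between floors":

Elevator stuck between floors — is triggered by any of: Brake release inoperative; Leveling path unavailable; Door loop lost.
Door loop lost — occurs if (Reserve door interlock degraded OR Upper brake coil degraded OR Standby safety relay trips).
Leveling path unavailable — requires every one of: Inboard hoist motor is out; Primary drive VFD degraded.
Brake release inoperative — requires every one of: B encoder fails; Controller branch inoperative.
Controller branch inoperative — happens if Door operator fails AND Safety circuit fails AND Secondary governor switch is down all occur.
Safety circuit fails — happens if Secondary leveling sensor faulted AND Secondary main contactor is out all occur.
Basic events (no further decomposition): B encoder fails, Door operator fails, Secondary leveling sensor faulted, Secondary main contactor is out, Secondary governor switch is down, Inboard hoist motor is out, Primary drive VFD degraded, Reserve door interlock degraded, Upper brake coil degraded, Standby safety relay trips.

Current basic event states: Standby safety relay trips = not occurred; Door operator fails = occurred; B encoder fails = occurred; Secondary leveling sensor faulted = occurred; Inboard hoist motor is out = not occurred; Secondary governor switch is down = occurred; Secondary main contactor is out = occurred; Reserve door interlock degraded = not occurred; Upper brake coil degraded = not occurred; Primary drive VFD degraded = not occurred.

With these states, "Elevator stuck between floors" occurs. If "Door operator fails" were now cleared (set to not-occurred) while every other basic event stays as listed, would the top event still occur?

No

Counterfactual: set "Door operator fails" to not occurred.
Safety circuit fails [AND]: Secondary leveling sensor faulted=occurs, Secondary main contactor is out=occurs → all inputs occur → occurs.
Controller branch inoperative [AND]: Door operator fails=not, Safety circuit fails=occurs, Secondary governor switch is down=occurs → not all inputs occur → does not occur.
Brake release inoperative [AND]: B encoder fails=occurs, Controller branch inoperative=not → not all inputs occur → does not occur.
Leveling path unavailable [AND]: Inboard hoist motor is out=not, Primary drive VFD degraded=not → not all inputs occur → does not occur.
Door loop lost [OR]: Reserve door interlock degraded=not, Upper brake coil degraded=not, Standby safety relay trips=not → no input occurs → does not occur.
Elevator stuck between floors [OR]: Brake release inoperative=not, Leveling path unavailable=not, Door loop lost=not → no input occurs → does not occur.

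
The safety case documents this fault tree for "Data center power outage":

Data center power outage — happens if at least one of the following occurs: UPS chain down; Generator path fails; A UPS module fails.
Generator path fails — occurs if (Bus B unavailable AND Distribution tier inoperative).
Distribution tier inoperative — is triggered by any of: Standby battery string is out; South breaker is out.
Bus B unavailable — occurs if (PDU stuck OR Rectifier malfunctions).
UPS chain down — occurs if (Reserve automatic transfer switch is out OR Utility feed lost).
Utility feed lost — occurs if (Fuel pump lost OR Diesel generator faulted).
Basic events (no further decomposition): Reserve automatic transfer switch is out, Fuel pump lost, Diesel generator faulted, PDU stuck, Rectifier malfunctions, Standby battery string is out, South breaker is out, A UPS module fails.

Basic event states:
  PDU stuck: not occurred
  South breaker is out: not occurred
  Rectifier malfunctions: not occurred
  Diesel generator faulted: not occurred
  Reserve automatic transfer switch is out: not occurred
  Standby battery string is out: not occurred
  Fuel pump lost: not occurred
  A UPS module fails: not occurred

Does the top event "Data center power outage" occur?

No

Utility feed lost [OR]: Fuel pump lost=not, Diesel generator faulted=not → no input occurs → does not occur.
UPS chain down [OR]: Reserve automatic transfer switch is out=not, Utility feed lost=not → no input occurs → does not occur.
Bus B unavailable [OR]: PDU stuck=not, Rectifier malfunctions=not → no input occurs → does not occur.
Distribution tier inoperative [OR]: Standby battery string is out=not, South breaker is out=not → no input occurs → does not occur.
Generator path fails [AND]: Bus B unavailable=not, Distribution tier inoperative=not → not all inputs occur → does not occur.
Data center power outage [OR]: UPS chain down=not, Generator path fails=not, A UPS module fails=not → no input occurs → does not occur.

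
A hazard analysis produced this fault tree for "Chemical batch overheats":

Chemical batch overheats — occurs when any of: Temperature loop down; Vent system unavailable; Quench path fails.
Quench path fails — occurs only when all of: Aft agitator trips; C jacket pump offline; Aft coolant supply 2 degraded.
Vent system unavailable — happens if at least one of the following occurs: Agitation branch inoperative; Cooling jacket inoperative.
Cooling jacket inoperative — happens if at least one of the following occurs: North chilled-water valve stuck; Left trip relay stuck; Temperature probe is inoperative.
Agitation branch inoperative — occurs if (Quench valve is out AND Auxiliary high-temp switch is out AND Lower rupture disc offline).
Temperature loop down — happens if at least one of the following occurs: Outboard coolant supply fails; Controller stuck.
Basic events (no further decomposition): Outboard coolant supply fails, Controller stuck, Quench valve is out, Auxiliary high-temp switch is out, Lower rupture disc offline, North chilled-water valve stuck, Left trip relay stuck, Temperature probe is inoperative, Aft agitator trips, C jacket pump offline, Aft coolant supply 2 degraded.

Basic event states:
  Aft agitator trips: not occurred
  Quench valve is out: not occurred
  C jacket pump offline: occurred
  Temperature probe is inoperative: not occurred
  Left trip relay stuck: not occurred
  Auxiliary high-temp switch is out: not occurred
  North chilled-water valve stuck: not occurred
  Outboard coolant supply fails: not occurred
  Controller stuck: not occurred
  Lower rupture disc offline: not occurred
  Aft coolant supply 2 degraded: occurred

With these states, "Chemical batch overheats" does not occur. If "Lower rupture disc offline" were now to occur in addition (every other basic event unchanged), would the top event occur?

No

Counterfactual: set "Lower rupture disc offline" to occurred.
Temperature loop down [OR]: Outboard coolant supply fails=not, Controller stuck=not → no input occurs → does not occur.
Agitation branch inoperative [AND]: Quench valve is out=not, Auxiliary high-temp switch is out=not, Lower rupture disc offline=occurs → not all inputs occur → does not occur.
Cooling jacket inoperative [OR]: North chilled-water valve stuck=not, Left trip relay stuck=not, Temperature probe is inoperative=not → no input occurs → does not occur.
Vent system unavailable [OR]: Agitation branch inoperative=not, Cooling jacket inoperative=not → no input occurs → does not occur.
Quench path fails [AND]: Aft agitator trips=not, C jacket pump offline=occurs, Aft coolant supply 2 degraded=occurs → not all inputs occur → does not occur.
Chemical batch overheats [OR]: Temperature loop down=not, Vent system unavailable=not, Quench path fails=not → no input occurs → does not occur.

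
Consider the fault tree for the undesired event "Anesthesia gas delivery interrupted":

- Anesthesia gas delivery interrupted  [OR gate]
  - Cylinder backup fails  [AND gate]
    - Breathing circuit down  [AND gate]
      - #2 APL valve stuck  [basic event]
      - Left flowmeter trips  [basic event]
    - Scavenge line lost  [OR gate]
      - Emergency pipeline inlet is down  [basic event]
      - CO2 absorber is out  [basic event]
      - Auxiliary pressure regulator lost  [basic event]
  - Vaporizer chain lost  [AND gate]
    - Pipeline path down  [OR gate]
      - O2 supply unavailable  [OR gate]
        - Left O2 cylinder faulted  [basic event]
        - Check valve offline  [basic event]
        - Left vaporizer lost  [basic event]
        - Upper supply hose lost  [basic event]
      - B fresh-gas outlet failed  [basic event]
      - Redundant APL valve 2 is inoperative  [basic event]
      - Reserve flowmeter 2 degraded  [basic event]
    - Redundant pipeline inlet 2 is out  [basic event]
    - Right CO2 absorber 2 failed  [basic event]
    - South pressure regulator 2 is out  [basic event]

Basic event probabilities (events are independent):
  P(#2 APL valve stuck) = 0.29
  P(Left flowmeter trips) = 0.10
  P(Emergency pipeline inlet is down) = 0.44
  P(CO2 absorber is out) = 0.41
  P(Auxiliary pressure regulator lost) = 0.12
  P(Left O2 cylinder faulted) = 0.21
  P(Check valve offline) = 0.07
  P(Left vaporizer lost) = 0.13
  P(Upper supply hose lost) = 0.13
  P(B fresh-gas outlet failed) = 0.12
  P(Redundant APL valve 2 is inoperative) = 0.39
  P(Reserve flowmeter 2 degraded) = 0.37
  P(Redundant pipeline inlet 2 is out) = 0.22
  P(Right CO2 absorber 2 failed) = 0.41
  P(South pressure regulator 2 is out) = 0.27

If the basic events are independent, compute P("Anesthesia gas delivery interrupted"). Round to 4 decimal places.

0.0399

P(Breathing circuit down) [AND] = 0.29 × 0.10 = 0.029000
P(Scavenge line lost) [OR] = 1 − (1−0.44) × (1−0.41) × (1−0.12) = 0.709248
P(Cylinder backup fails) [AND] = 0.029000 × 0.709248 = 0.020568
P(O2 supply unavailable) [OR] = 1 − (1−0.21) × (1−0.07) × (1−0.13) × (1−0.13) = 0.443906
P(Pipeline path down) [OR] = 1 − (1−0.443906) × (1−0.12) × (1−0.39) × (1−0.37) = 0.811938
P(Vaporizer chain lost) [AND] = 0.811938 × 0.22 × 0.41 × 0.27 = 0.019774
P(Anesthesia gas delivery interrupted) [OR] = 1 − (1−0.020568) × (1−0.019774) = 0.039935
Rounded to 4 decimal places: P(Anesthesia gas delivery interrupted) ≈ 0.0399.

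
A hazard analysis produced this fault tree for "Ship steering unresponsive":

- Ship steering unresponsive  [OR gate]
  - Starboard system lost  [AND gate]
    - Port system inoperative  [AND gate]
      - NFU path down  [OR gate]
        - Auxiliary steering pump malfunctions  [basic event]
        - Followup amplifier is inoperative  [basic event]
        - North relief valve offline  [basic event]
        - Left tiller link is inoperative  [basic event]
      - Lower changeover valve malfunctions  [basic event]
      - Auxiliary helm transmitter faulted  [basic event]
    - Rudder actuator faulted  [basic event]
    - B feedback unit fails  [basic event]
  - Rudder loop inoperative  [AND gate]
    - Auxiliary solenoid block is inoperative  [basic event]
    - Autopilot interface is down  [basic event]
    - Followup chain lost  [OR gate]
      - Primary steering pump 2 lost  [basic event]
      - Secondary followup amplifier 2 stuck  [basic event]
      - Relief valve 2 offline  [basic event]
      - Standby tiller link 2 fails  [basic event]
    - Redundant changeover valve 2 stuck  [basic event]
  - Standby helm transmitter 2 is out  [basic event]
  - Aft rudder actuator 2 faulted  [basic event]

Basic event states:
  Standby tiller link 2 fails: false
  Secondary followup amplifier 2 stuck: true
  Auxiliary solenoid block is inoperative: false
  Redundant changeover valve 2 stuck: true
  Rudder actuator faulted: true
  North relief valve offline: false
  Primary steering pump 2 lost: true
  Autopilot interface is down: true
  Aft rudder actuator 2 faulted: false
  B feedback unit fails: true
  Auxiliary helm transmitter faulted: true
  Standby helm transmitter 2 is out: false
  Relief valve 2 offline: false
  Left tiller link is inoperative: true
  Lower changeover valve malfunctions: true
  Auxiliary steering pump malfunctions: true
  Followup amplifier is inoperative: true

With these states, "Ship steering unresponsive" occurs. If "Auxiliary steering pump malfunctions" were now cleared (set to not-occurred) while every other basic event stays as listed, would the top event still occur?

Counterfactual: set "Auxiliary steering pump malfunctions" to not occurred.
NFU path down [OR]: Auxiliary steering pump malfunctions=not, Followup amplifier is inoperative=occurs, North relief valve offline=not, Left tiller link is inoperative=occurs → at least one input occurs → occurs.
Port system inoperative [AND]: NFU path down=occurs, Lower changeover valve malfunctions=occurs, Auxiliary helm transmitter faulted=occurs → all inputs occur → occurs.
Starboard system lost [AND]: Port system inoperative=occurs, Rudder actuator faulted=occurs, B feedback unit fails=occurs → all inputs occur → occurs.
Followup chain lost [OR]: Primary steering pump 2 lost=occurs, Secondary followup amplifier 2 stuck=occurs, Relief valve 2 offline=not, Standby tiller link 2 fails=not → at least one input occurs → occurs.
Rudder loop inoperative [AND]: Auxiliary solenoid block is inoperative=not, Autopilot interface is down=occurs, Followup chain lost=occurs, Redundant changeover valve 2 stuck=occurs → not all inputs occur → does not occur.
Ship steering unresponsive [OR]: Starboard system lost=occurs, Rudder loop inoperative=not, Standby helm transmitter 2 is out=not, Aft rudder actuator 2 faulted=not → at least one input occurs → occurs.

Yes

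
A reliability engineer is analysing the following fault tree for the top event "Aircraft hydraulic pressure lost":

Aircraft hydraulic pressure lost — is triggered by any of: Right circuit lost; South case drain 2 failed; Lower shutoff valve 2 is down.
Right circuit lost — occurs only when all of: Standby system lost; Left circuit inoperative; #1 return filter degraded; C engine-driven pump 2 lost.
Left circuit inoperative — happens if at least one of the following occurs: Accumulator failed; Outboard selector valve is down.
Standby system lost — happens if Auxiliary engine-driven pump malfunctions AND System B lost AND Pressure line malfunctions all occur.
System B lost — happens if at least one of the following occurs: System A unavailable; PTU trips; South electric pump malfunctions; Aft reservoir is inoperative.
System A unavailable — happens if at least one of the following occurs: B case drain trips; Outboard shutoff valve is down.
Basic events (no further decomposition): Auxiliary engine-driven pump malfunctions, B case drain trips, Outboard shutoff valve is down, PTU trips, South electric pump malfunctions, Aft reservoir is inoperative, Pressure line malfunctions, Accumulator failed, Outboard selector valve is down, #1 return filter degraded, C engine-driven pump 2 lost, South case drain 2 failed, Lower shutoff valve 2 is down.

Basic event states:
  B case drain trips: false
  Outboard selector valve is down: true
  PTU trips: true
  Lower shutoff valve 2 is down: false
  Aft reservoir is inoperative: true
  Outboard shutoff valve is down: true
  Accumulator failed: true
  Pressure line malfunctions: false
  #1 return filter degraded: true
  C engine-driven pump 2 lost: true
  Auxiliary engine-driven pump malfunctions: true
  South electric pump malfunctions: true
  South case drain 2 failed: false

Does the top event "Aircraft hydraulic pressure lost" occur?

No

System A unavailable [OR]: B case drain trips=not, Outboard shutoff valve is down=occurs → at least one input occurs → occurs.
System B lost [OR]: System A unavailable=occurs, PTU trips=occurs, South electric pump malfunctions=occurs, Aft reservoir is inoperative=occurs → at least one input occurs → occurs.
Standby system lost [AND]: Auxiliary engine-driven pump malfunctions=occurs, System B lost=occurs, Pressure line malfunctions=not → not all inputs occur → does not occur.
Left circuit inoperative [OR]: Accumulator failed=occurs, Outboard selector valve is down=occurs → at least one input occurs → occurs.
Right circuit lost [AND]: Standby system lost=not, Left circuit inoperative=occurs, #1 return filter degraded=occurs, C engine-driven pump 2 lost=occurs → not all inputs occur → does not occur.
Aircraft hydraulic pressure lost [OR]: Right circuit lost=not, South case drain 2 failed=not, Lower shutoff valve 2 is down=not → no input occurs → does not occur.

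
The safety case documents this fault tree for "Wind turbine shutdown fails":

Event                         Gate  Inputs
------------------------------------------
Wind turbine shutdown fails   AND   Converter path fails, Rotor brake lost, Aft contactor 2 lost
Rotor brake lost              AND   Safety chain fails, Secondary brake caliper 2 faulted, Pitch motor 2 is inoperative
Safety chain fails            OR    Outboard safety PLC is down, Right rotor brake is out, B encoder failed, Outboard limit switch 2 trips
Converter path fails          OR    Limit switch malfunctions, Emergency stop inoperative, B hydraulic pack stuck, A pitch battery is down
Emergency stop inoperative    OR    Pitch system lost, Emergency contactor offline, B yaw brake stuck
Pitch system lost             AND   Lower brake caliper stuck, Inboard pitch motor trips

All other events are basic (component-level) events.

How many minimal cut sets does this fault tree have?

Pitch system lost [AND]: one cut set from each child combined → 1 × 1 = 1 cut set(s).
Emergency stop inoperative [OR]: union of children's cut sets → 3 cut set(s).
Converter path fails [OR]: union of children's cut sets → 6 cut set(s).
Safety chain fails [OR]: union of children's cut sets → 4 cut set(s).
Rotor brake lost [AND]: one cut set from each child combined → 4 × 1 × 1 = 4 cut set(s).
Wind turbine shutdown fails [AND]: one cut set from each child combined → 6 × 4 × 1 = 24 cut set(s).

24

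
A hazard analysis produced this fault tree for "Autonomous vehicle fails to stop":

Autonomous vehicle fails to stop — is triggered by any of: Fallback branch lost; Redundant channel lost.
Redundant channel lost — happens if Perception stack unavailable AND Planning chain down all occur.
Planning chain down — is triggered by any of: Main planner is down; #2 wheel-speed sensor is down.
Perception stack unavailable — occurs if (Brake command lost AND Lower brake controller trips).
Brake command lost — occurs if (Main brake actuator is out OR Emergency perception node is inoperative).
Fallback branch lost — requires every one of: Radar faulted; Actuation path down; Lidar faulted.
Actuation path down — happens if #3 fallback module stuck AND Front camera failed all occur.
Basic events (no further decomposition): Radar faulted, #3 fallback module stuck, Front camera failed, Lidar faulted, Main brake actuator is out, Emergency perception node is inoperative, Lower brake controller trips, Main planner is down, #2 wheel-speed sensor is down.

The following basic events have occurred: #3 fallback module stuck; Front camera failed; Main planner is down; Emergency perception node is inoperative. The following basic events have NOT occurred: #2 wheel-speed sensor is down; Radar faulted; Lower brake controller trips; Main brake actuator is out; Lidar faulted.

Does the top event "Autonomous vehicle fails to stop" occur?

Actuation path down [AND]: #3 fallback module stuck=occurs, Front camera failed=occurs → all inputs occur → occurs.
Fallback branch lost [AND]: Radar faulted=not, Actuation path down=occurs, Lidar faulted=not → not all inputs occur → does not occur.
Brake command lost [OR]: Main brake actuator is out=not, Emergency perception node is inoperative=occurs → at least one input occurs → occurs.
Perception stack unavailable [AND]: Brake command lost=occurs, Lower brake controller trips=not → not all inputs occur → does not occur.
Planning chain down [OR]: Main planner is down=occurs, #2 wheel-speed sensor is down=not → at least one input occurs → occurs.
Redundant channel lost [AND]: Perception stack unavailable=not, Planning chain down=occurs → not all inputs occur → does not occur.
Autonomous vehicle fails to stop [OR]: Fallback branch lost=not, Redundant channel lost=not → no input occurs → does not occur.

No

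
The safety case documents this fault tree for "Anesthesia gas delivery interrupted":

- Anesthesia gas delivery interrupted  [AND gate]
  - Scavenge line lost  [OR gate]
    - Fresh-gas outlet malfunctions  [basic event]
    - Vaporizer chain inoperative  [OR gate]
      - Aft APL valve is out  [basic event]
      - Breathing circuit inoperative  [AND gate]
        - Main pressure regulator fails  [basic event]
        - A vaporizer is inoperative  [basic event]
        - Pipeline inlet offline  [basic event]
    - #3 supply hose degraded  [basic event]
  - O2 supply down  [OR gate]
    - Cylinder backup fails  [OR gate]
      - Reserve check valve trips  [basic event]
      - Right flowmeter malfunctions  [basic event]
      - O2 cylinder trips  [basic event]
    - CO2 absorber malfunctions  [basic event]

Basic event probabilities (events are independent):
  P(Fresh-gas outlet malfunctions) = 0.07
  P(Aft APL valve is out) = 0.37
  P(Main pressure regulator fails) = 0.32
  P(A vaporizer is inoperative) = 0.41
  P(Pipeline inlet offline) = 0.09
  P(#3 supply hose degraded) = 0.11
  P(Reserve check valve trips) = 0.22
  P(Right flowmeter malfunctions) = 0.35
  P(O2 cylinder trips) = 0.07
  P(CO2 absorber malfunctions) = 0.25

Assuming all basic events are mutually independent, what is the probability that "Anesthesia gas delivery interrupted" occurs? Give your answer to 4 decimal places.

0.3133

P(Breathing circuit inoperative) [AND] = 0.32 × 0.41 × 0.09 = 0.011808
P(Vaporizer chain inoperative) [OR] = 1 − (1−0.37) × (1−0.011808) = 0.377439
P(Scavenge line lost) [OR] = 1 − (1−0.07) × (1−0.377439) × (1−0.11) = 0.484706
P(Cylinder backup fails) [OR] = 1 − (1−0.22) × (1−0.35) × (1−0.07) = 0.528490
P(O2 supply down) [OR] = 1 − (1−0.528490) × (1−0.25) = 0.646368
P(Anesthesia gas delivery interrupted) [AND] = 0.484706 × 0.646368 = 0.313298
Rounded to 4 decimal places: P(Anesthesia gas delivery interrupted) ≈ 0.3133.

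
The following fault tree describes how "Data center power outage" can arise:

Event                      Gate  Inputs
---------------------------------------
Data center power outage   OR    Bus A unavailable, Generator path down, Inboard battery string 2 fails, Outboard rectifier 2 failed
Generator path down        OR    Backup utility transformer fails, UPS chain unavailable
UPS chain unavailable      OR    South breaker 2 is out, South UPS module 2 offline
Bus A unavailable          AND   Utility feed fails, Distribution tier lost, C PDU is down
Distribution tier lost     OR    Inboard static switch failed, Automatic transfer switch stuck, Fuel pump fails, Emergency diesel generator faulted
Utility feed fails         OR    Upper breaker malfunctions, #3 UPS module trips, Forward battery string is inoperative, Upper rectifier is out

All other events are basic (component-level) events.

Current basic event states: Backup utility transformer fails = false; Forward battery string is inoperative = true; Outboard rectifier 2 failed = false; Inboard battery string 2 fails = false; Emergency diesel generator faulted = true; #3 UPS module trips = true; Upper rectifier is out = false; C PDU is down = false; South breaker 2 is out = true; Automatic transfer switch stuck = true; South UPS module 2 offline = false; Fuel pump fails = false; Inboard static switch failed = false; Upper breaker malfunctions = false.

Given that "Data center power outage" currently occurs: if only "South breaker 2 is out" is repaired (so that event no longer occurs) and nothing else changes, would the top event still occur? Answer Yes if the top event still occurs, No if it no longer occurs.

Counterfactual: set "South breaker 2 is out" to not occurred.
Utility feed fails [OR]: Upper breaker malfunctions=not, #3 UPS module trips=occurs, Forward battery string is inoperative=occurs, Upper rectifier is out=not → at least one input occurs → occurs.
Distribution tier lost [OR]: Inboard static switch failed=not, Automatic transfer switch stuck=occurs, Fuel pump fails=not, Emergency diesel generator faulted=occurs → at least one input occurs → occurs.
Bus A unavailable [AND]: Utility feed fails=occurs, Distribution tier lost=occurs, C PDU is down=not → not all inputs occur → does not occur.
UPS chain unavailable [OR]: South breaker 2 is out=not, South UPS module 2 offline=not → no input occurs → does not occur.
Generator path down [OR]: Backup utility transformer fails=not, UPS chain unavailable=not → no input occurs → does not occur.
Data center power outage [OR]: Bus A unavailable=not, Generator path down=not, Inboard battery string 2 fails=not, Outboard rectifier 2 failed=not → no input occurs → does not occur.

No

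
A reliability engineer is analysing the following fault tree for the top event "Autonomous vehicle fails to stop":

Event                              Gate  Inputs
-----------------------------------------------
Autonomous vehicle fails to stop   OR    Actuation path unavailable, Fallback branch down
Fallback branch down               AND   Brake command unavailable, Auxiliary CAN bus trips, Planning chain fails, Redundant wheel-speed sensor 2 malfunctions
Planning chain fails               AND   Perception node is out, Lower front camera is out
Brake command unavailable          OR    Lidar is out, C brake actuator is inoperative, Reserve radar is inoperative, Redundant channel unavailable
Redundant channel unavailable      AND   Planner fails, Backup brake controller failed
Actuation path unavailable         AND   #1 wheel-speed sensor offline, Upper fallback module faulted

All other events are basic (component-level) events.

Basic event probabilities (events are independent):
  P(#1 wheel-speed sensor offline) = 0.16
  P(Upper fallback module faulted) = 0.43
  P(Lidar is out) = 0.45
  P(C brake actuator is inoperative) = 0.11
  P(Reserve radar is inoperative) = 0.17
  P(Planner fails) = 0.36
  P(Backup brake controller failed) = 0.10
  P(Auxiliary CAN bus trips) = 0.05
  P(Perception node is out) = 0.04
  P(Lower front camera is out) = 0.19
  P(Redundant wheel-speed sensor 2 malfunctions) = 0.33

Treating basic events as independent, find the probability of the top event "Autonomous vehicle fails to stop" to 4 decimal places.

P(Actuation path unavailable) [AND] = 0.16 × 0.43 = 0.068800
P(Redundant channel unavailable) [AND] = 0.36 × 0.10 = 0.036000
P(Brake command unavailable) [OR] = 1 − (1−0.45) × (1−0.11) × (1−0.17) × (1−0.036000) = 0.608341
P(Planning chain fails) [AND] = 0.04 × 0.19 = 0.007600
P(Fallback branch down) [AND] = 0.608341 × 0.05 × 0.007600 × 0.33 = 0.000076
P(Autonomous vehicle fails to stop) [OR] = 1 − (1−0.068800) × (1−0.000076) = 0.068871
Rounded to 4 decimal places: P(Autonomous vehicle fails to stop) ≈ 0.0689.

0.0689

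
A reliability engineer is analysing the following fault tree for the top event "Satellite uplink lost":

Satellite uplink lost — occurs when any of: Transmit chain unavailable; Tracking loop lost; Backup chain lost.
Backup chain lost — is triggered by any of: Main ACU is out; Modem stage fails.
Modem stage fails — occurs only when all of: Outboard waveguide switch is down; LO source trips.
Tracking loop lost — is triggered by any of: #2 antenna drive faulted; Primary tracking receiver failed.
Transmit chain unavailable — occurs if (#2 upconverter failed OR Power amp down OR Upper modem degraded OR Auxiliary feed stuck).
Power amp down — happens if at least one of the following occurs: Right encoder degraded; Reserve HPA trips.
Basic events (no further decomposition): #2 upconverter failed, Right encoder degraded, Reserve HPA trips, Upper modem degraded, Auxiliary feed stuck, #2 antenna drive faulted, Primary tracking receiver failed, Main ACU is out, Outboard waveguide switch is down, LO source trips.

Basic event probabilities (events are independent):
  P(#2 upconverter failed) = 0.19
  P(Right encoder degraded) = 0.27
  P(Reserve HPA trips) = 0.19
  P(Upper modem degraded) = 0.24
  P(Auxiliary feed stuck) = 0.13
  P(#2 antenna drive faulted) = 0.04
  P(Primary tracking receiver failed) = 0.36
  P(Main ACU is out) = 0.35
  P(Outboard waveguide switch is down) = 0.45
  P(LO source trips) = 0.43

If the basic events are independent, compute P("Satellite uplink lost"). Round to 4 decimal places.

0.8980

P(Power amp down) [OR] = 1 − (1−0.27) × (1−0.19) = 0.408700
P(Transmit chain unavailable) [OR] = 1 − (1−0.19) × (1−0.408700) × (1−0.24) × (1−0.13) = 0.683316
P(Tracking loop lost) [OR] = 1 − (1−0.04) × (1−0.36) = 0.385600
P(Modem stage fails) [AND] = 0.45 × 0.43 = 0.193500
P(Backup chain lost) [OR] = 1 − (1−0.35) × (1−0.193500) = 0.475775
P(Satellite uplink lost) [OR] = 1 − (1−0.683316) × (1−0.385600) × (1−0.475775) = 0.898001
Rounded to 4 decimal places: P(Satellite uplink lost) ≈ 0.8980.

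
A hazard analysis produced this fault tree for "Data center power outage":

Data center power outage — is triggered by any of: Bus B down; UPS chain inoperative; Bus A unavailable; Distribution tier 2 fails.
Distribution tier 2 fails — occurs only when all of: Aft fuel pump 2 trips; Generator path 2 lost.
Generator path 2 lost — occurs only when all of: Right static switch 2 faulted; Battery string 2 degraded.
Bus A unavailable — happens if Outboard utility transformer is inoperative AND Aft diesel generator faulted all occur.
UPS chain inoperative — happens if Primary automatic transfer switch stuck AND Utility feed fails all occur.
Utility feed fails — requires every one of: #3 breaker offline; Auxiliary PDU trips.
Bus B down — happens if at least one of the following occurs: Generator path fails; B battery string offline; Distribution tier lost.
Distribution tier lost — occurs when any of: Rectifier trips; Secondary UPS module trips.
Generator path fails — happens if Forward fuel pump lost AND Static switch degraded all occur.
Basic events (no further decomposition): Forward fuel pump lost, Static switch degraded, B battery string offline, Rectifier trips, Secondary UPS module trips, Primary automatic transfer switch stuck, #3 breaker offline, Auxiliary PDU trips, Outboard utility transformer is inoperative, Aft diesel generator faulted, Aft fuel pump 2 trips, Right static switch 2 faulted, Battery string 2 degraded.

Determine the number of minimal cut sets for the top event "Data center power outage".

7

Generator path fails [AND]: one cut set from each child combined → 1 × 1 = 1 cut set(s).
Distribution tier lost [OR]: union of children's cut sets → 2 cut set(s).
Bus B down [OR]: union of children's cut sets → 4 cut set(s).
Utility feed fails [AND]: one cut set from each child combined → 1 × 1 = 1 cut set(s).
UPS chain inoperative [AND]: one cut set from each child combined → 1 × 1 = 1 cut set(s).
Bus A unavailable [AND]: one cut set from each child combined → 1 × 1 = 1 cut set(s).
Generator path 2 lost [AND]: one cut set from each child combined → 1 × 1 = 1 cut set(s).
Distribution tier 2 fails [AND]: one cut set from each child combined → 1 × 1 = 1 cut set(s).
Data center power outage [OR]: union of children's cut sets → 7 cut set(s).
Minimal cut sets: {Forward fuel pump lost, Static switch degraded}; {B battery string offline}; {Rectifier trips}; {Secondary UPS module trips}; {#3 breaker offline, Auxiliary PDU trips, Primary automatic transfer switch stuck}; {Aft diesel generator faulted, Outboard utility transformer is inoperative}; {Aft fuel pump 2 trips, Battery string 2 degraded, Right static switch 2 faulted}.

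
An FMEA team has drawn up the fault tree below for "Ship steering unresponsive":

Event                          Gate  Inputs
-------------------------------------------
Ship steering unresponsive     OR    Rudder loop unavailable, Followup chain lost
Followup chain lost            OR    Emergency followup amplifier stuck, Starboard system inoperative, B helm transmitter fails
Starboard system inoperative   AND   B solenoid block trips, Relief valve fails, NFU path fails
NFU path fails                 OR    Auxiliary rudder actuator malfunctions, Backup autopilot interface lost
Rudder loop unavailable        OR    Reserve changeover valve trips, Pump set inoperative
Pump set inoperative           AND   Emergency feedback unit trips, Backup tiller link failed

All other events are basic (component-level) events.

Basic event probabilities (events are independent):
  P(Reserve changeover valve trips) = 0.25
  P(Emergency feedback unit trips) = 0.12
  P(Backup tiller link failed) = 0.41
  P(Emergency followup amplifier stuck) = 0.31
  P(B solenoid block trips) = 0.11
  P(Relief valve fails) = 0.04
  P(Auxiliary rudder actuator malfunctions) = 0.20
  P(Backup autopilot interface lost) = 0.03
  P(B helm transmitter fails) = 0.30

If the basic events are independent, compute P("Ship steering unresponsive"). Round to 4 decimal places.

P(Pump set inoperative) [AND] = 0.12 × 0.41 = 0.049200
P(Rudder loop unavailable) [OR] = 1 − (1−0.25) × (1−0.049200) = 0.286900
P(NFU path fails) [OR] = 1 − (1−0.20) × (1−0.03) = 0.224000
P(Starboard system inoperative) [AND] = 0.11 × 0.04 × 0.224000 = 0.000986
P(Followup chain lost) [OR] = 1 − (1−0.31) × (1−0.000986) × (1−0.30) = 0.517476
P(Ship steering unresponsive) [OR] = 1 − (1−0.286900) × (1−0.517476) = 0.655912
Rounded to 4 decimal places: P(Ship steering unresponsive) ≈ 0.6559.

0.6559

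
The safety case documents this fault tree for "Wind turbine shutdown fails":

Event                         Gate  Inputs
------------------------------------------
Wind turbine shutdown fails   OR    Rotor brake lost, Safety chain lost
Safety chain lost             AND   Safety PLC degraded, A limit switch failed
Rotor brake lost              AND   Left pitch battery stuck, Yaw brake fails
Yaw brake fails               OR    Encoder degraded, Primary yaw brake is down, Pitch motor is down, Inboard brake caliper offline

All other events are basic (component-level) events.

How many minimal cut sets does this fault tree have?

Yaw brake fails [OR]: union of children's cut sets → 4 cut set(s).
Rotor brake lost [AND]: one cut set from each child combined → 1 × 4 = 4 cut set(s).
Safety chain lost [AND]: one cut set from each child combined → 1 × 1 = 1 cut set(s).
Wind turbine shutdown fails [OR]: union of children's cut sets → 5 cut set(s).
Minimal cut sets: {Encoder degraded, Left pitch battery stuck}; {Left pitch battery stuck, Primary yaw brake is down}; {Left pitch battery stuck, Pitch motor is down}; {Inboard brake caliper offline, Left pitch battery stuck}; {A limit switch failed, Safety PLC degraded}.

5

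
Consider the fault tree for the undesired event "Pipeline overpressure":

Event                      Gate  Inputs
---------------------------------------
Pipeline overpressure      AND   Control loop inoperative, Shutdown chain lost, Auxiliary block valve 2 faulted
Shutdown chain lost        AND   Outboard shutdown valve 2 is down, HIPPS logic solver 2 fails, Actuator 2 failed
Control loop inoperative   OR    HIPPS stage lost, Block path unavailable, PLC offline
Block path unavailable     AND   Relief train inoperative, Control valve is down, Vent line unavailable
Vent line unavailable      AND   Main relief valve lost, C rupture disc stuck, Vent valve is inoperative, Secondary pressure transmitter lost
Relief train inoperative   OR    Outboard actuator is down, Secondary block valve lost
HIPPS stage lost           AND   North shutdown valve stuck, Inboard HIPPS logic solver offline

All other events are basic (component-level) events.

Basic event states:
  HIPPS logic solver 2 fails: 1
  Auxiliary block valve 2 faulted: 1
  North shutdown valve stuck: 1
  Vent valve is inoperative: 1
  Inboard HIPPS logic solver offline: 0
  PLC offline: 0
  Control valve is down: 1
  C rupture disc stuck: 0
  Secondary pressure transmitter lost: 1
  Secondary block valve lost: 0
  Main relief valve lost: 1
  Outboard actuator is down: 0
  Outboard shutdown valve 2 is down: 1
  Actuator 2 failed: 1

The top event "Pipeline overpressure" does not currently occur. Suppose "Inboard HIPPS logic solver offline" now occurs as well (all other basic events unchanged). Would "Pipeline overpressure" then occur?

Counterfactual: set "Inboard HIPPS logic solver offline" to occurred.
HIPPS stage lost [AND]: North shutdown valve stuck=occurs, Inboard HIPPS logic solver offline=occurs → all inputs occur → occurs.
Relief train inoperative [OR]: Outboard actuator is down=not, Secondary block valve lost=not → no input occurs → does not occur.
Vent line unavailable [AND]: Main relief valve lost=occurs, C rupture disc stuck=not, Vent valve is inoperative=occurs, Secondary pressure transmitter lost=occurs → not all inputs occur → does not occur.
Block path unavailable [AND]: Relief train inoperative=not, Control valve is down=occurs, Vent line unavailable=not → not all inputs occur → does not occur.
Control loop inoperative [OR]: HIPPS stage lost=occurs, Block path unavailable=not, PLC offline=not → at least one input occurs → occurs.
Shutdown chain lost [AND]: Outboard shutdown valve 2 is down=occurs, HIPPS logic solver 2 fails=occurs, Actuator 2 failed=occurs → all inputs occur → occurs.
Pipeline overpressure [AND]: Control loop inoperative=occurs, Shutdown chain lost=occurs, Auxiliary block valve 2 faulted=occurs → all inputs occur → occurs.

Yes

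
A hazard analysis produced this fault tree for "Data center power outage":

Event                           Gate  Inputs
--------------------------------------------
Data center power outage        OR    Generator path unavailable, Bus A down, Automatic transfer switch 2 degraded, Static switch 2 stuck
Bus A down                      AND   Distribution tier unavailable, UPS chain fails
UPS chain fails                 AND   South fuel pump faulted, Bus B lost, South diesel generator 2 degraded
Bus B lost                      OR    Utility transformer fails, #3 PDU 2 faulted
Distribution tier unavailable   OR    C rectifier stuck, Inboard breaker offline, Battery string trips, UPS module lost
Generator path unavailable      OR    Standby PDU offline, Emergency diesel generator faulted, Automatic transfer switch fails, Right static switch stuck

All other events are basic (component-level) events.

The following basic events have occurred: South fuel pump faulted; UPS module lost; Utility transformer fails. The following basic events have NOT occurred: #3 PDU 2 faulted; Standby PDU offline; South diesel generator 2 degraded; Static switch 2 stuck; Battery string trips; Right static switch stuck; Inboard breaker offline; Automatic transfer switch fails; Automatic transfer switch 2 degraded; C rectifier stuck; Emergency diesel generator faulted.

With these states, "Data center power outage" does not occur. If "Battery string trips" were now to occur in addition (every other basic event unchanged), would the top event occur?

Counterfactual: set "Battery string trips" to occurred.
Generator path unavailable [OR]: Standby PDU offline=not, Emergency diesel generator faulted=not, Automatic transfer switch fails=not, Right static switch stuck=not → no input occurs → does not occur.
Distribution tier unavailable [OR]: C rectifier stuck=not, Inboard breaker offline=not, Battery string trips=occurs, UPS module lost=occurs → at least one input occurs → occurs.
Bus B lost [OR]: Utility transformer fails=occurs, #3 PDU 2 faulted=not → at least one input occurs → occurs.
UPS chain fails [AND]: South fuel pump faulted=occurs, Bus B lost=occurs, South diesel generator 2 degraded=not → not all inputs occur → does not occur.
Bus A down [AND]: Distribution tier unavailable=occurs, UPS chain fails=not → not all inputs occur → does not occur.
Data center power outage [OR]: Generator path unavailable=not, Bus A down=not, Automatic transfer switch 2 degraded=not, Static switch 2 stuck=not → no input occurs → does not occur.

No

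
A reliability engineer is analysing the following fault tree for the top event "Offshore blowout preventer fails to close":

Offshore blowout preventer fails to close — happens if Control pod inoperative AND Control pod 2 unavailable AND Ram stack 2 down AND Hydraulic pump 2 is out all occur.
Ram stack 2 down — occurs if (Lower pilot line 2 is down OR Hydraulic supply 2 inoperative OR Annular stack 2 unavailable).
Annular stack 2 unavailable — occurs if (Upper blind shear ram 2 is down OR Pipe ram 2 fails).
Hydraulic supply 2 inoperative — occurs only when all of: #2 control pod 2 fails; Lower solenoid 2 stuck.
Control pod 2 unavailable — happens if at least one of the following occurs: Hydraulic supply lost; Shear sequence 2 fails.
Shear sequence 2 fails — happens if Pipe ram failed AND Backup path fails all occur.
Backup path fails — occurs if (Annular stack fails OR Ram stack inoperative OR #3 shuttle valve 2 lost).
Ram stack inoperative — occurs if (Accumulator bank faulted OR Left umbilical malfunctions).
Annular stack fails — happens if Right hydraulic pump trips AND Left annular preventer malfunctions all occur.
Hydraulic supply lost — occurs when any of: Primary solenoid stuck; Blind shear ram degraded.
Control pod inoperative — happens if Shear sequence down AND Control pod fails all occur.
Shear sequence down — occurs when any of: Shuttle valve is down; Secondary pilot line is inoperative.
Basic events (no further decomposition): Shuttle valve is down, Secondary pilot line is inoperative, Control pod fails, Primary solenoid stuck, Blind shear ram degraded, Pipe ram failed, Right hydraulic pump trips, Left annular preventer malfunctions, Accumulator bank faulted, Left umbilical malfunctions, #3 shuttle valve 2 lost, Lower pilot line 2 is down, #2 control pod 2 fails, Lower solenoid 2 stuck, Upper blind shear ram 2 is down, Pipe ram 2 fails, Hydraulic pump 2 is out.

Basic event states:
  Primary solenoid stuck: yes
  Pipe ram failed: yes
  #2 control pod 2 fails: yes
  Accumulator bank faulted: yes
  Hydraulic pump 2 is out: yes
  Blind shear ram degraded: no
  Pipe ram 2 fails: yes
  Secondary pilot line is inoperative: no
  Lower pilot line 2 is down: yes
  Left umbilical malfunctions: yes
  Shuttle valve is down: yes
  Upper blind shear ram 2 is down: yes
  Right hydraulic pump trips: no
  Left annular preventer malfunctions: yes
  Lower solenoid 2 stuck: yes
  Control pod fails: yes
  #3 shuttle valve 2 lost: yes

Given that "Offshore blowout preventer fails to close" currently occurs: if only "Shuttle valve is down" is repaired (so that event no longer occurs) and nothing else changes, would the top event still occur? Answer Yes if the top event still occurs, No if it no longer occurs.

Counterfactual: set "Shuttle valve is down" to not occurred.
Shear sequence down [OR]: Shuttle valve is down=not, Secondary pilot line is inoperative=not → no input occurs → does not occur.
Control pod inoperative [AND]: Shear sequence down=not, Control pod fails=occurs → not all inputs occur → does not occur.
Hydraulic supply lost [OR]: Primary solenoid stuck=occurs, Blind shear ram degraded=not → at least one input occurs → occurs.
Annular stack fails [AND]: Right hydraulic pump trips=not, Left annular preventer malfunctions=occurs → not all inputs occur → does not occur.
Ram stack inoperative [OR]: Accumulator bank faulted=occurs, Left umbilical malfunctions=occurs → at least one input occurs → occurs.
Backup path fails [OR]: Annular stack fails=not, Ram stack inoperative=occurs, #3 shuttle valve 2 lost=occurs → at least one input occurs → occurs.
Shear sequence 2 fails [AND]: Pipe ram failed=occurs, Backup path fails=occurs → all inputs occur → occurs.
Control pod 2 unavailable [OR]: Hydraulic supply lost=occurs, Shear sequence 2 fails=occurs → at least one input occurs → occurs.
Hydraulic supply 2 inoperative [AND]: #2 control pod 2 fails=occurs, Lower solenoid 2 stuck=occurs → all inputs occur → occurs.
Annular stack 2 unavailable [OR]: Upper blind shear ram 2 is down=occurs, Pipe ram 2 fails=occurs → at least one input occurs → occurs.
Ram stack 2 down [OR]: Lower pilot line 2 is down=occurs, Hydraulic supply 2 inoperative=occurs, Annular stack 2 unavailable=occurs → at least one input occurs → occurs.
Offshore blowout preventer fails to close [AND]: Control pod inoperative=not, Control pod 2 unavailable=occurs, Ram stack 2 down=occurs, Hydraulic pump 2 is out=occurs → not all inputs occur → does not occur.

No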